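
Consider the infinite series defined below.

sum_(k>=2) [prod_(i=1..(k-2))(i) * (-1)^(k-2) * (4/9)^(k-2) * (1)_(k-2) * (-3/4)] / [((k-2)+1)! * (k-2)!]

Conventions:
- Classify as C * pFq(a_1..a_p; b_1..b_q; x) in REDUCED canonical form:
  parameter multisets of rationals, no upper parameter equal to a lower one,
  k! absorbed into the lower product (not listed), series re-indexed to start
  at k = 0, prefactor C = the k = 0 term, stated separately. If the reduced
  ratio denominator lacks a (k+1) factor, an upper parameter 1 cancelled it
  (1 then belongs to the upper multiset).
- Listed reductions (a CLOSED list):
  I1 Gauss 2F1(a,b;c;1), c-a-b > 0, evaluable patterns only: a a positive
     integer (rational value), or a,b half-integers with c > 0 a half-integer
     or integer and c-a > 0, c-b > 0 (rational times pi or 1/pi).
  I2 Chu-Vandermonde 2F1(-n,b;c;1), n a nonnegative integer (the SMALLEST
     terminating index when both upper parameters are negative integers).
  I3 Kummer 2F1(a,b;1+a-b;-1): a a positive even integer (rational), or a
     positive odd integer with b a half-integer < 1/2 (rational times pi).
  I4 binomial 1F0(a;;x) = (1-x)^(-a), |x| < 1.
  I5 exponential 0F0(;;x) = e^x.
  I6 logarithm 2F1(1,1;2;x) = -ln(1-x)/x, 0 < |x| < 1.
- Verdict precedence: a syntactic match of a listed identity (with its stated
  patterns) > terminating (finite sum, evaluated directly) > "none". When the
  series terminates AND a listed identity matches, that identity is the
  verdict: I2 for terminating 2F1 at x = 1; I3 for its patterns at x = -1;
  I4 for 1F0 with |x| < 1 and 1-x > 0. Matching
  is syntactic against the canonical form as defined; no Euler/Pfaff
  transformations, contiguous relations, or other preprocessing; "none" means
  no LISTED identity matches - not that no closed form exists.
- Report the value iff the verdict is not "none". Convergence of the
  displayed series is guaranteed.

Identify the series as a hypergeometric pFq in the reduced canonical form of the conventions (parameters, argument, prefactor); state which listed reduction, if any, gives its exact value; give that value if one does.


This is -3/4 * 2F1(1, 1; 2; -4/9) in reduced canonical form. Verdict: this is logarithm (I6) (the logarithm: parameters (1,1;2), x = -4/9). Exact value: (-27/16) * ln(13/9).

Structural cue: from the first term -3/4: the denominator's factorial ratio (prefactor -3/4) is a lower Pochhammer.
Step ratio: r(k) = (-4/9) * (k+1) (k+1) / [(k+2) (k+1)] - rational in k. x = (-4/9); t_0 = -3/4; negate the roots.


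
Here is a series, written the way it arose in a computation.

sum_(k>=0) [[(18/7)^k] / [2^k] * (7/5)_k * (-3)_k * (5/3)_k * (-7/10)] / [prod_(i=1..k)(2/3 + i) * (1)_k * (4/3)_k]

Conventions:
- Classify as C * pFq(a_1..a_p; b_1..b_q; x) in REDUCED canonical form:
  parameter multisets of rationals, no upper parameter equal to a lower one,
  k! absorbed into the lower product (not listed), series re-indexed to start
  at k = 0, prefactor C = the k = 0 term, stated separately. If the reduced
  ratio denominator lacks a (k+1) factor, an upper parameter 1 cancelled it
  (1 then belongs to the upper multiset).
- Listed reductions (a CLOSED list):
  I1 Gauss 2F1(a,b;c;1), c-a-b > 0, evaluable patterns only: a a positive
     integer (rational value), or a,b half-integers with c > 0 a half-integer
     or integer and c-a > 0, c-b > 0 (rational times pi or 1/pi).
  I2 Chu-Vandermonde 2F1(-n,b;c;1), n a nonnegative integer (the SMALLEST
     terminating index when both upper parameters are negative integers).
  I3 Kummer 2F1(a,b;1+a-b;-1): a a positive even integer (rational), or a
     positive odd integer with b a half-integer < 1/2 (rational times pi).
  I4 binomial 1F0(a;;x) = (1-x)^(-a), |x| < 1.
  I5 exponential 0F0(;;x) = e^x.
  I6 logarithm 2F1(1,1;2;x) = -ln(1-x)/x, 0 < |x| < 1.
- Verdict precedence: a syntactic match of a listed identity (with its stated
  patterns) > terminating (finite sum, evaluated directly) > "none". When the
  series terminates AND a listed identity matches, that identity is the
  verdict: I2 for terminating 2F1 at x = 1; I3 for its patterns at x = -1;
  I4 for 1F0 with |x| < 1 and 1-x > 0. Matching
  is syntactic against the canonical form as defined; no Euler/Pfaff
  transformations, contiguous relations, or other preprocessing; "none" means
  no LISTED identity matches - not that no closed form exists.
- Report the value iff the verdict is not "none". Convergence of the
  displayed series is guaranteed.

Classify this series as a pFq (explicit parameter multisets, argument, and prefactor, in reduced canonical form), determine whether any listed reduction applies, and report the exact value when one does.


This is -7/10 * 2F1(-3, 7/5; 4/3; 9/7) in reduced canonical form. Verdict: terminating - upper -3 stops the sum at k = 3; the 4 terms are added exactly. Value: 30341/1225000.

Key observation: from the first term -7/10: the lower running product (C = -7/10) is a rising factorial.
Ratio: r(k) = (9/7) * (k-3) (k+7/5) / [(k+4/3) (k+1)] - poly over poly, x = (9/7) from leading terms; C = -7/10 at k = 0.


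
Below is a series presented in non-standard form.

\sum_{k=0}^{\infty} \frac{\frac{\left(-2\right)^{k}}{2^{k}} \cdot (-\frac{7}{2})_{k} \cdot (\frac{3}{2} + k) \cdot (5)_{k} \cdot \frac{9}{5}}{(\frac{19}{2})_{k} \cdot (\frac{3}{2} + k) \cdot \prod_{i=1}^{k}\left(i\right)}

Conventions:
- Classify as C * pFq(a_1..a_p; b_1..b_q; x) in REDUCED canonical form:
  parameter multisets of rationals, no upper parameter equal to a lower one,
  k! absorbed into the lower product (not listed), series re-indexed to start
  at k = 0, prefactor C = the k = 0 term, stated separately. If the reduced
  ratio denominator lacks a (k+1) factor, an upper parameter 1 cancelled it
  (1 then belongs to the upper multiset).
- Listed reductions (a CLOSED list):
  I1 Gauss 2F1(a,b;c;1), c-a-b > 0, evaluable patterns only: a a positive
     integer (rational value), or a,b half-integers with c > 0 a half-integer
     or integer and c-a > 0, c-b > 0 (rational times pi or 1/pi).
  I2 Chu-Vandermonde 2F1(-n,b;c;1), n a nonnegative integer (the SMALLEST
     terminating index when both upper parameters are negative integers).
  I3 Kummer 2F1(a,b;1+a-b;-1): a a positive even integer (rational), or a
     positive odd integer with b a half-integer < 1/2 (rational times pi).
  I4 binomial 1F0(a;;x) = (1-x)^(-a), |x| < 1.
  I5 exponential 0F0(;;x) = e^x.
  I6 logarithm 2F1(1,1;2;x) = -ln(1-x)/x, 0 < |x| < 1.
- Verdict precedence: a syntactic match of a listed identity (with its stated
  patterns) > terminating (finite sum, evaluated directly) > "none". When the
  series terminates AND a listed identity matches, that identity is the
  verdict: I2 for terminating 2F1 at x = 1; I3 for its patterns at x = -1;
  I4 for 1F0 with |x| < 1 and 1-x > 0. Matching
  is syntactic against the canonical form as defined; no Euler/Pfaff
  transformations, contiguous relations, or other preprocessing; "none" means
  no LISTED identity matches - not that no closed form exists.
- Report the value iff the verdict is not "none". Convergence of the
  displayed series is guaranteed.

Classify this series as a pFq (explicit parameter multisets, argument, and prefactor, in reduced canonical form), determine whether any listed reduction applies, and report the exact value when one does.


With C = \frac{9}{5}: the canonical form is 2F1(-\frac{7}{2}, 5; \frac{19}{2}; -1). Verdict: Kummer (I3) fires (x = -1; c = \frac{19}{2} equals 1+a-b for upper {-\frac{7}{2}, 5}: listed pattern). Value: \frac{1378377}{524288} \cdot \pi.

Structural cue: t_0 = \frac{9}{5} here, and k + 3/2 divides numerator and denominator alike; C = 9/5, x = -1 after cancelling.
Consecutive-term ratio: r(k) = -1 * (k-\frac{7}{2}) (k+5) / [(k+\frac{19}{2}) (k+1)] - rational in k. x = -1; t_0 = \frac{9}{5}; negate the roots.


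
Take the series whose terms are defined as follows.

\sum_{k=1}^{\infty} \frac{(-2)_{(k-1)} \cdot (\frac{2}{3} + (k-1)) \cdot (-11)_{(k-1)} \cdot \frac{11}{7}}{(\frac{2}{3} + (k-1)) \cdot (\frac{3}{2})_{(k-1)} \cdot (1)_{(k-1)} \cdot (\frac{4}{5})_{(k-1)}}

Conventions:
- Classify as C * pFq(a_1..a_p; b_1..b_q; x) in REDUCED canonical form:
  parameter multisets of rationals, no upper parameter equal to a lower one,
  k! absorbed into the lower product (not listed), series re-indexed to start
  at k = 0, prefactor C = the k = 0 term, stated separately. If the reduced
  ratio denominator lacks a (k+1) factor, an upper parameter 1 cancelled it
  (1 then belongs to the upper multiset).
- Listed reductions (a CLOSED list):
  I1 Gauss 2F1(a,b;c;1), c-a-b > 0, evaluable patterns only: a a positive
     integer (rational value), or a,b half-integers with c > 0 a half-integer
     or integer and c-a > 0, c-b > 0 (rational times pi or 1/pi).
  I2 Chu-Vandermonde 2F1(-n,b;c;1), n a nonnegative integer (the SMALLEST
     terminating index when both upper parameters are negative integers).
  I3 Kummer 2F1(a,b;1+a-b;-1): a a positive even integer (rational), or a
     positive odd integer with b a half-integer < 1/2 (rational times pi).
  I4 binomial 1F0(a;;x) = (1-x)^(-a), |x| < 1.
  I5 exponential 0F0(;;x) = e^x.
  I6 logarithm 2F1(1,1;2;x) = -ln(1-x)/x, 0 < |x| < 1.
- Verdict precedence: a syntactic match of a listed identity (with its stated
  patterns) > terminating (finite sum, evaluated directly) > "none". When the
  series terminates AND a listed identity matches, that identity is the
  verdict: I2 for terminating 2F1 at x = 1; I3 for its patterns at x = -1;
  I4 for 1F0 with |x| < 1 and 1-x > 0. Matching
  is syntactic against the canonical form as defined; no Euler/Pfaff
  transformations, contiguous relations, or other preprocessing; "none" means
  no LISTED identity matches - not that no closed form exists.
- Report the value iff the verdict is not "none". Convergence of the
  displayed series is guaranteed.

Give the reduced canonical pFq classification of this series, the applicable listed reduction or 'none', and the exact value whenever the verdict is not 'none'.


With C = \frac{11}{7}: the canonical form is 2F2(-11, -2; \frac{4}{5}, \frac{3}{2}; 1). Verdict: terminating. With -2 upstairs the series is a 3-term polynomial sum; evaluated term by term. Value: \frac{11792}{189}.

First insight: t_0 = \frac{11}{7} here, and (1)_k (C = 11/7, x = 1) is k! itself.
Adjacent-term ratio: r(k) = 1 * (k-11) (k-2) / [(k+\frac{4}{5}) (k+\frac{3}{2}) (k+1)] ; factor over Q: parameters, x = 1, and C = \frac{11}{7}.


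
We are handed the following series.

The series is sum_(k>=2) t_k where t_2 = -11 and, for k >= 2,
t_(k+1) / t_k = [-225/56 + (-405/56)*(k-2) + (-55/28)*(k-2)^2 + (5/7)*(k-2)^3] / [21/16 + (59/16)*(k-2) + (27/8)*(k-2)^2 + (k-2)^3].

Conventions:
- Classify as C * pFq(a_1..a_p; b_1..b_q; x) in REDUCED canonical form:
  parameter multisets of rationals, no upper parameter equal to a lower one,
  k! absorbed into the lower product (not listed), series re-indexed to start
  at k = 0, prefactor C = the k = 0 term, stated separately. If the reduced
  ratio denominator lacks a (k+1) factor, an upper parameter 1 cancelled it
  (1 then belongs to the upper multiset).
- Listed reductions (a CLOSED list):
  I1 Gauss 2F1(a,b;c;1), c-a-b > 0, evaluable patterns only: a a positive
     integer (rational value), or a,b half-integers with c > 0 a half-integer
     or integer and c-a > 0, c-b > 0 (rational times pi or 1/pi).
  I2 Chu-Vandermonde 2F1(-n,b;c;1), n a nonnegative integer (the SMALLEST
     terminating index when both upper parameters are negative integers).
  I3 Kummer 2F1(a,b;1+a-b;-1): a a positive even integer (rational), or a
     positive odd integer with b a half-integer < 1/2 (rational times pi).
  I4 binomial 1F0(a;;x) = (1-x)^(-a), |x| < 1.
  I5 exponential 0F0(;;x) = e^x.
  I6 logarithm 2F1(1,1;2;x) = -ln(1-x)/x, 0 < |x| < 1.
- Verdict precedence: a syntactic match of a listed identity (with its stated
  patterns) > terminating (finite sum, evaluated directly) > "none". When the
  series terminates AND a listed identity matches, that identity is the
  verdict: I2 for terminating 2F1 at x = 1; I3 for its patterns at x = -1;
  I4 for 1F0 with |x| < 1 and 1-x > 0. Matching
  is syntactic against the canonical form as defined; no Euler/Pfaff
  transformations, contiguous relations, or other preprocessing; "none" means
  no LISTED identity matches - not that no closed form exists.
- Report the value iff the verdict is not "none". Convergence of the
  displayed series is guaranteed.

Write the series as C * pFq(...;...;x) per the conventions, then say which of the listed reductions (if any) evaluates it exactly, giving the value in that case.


The tell: x = (5/7) and the expanded ratio factors over Q; prefactor -11, roots give parameters.
Step ratio: r(k) = (5/7) * (k-5) (k+3/4) / [(k+7/8) (k+1)] - rational; roots negated = parameters, x = (5/7), C = -11.

At argument 5/7: a 2F1 with upper {-5, 3/4}, lower {7/8}, scaled by C = -11. Verdict: terminating. With -5 upstairs the series is a 6-term polynomial sum; evaluated term by term. Exact value: -105197763/155784083.


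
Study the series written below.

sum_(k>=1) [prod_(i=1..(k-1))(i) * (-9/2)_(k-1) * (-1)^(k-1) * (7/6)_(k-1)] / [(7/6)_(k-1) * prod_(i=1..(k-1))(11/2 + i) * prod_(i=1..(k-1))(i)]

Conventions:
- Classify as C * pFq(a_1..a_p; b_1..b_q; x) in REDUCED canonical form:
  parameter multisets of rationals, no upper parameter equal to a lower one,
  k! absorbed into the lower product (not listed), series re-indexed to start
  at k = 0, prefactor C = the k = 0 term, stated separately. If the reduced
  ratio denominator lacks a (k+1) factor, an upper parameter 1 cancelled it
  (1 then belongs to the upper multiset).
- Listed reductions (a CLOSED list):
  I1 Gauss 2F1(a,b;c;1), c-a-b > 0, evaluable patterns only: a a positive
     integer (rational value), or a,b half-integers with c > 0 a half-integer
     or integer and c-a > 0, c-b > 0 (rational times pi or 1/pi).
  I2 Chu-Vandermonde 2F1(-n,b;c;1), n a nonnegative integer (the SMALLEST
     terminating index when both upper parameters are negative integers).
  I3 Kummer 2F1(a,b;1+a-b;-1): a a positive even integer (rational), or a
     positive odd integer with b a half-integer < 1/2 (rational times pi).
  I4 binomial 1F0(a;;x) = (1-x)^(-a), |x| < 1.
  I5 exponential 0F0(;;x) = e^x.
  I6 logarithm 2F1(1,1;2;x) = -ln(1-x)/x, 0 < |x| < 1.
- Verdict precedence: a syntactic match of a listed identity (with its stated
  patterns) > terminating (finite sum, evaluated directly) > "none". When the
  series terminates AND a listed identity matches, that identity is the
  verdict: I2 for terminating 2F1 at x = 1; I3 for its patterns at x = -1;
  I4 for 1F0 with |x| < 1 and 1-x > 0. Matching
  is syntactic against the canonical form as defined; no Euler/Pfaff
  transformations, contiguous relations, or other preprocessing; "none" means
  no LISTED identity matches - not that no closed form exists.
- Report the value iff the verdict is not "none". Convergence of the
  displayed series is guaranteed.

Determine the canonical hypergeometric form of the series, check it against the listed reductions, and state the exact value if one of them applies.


Prefactor 1, argument -1: 2F1 with upper {-9/2, 1} over lower {13/2}. Verdict: the Kummer evaluation I3 fires (x = -1; c = 13/2 equals 1+a-b for upper {-9/2, 1}: listed pattern). Its exact value is (693/1024) * pi.

Structural cue: with t_0 = 1, the parameter 7/6 appears in both the upper and lower lists and cancels.
Term ratio: r(k) = (-1) * (k-9/2) (k+1) / [(k+13/2) (k+1)] - rational in k, leading ratio (-1); with t_0 = 1, classification follows.


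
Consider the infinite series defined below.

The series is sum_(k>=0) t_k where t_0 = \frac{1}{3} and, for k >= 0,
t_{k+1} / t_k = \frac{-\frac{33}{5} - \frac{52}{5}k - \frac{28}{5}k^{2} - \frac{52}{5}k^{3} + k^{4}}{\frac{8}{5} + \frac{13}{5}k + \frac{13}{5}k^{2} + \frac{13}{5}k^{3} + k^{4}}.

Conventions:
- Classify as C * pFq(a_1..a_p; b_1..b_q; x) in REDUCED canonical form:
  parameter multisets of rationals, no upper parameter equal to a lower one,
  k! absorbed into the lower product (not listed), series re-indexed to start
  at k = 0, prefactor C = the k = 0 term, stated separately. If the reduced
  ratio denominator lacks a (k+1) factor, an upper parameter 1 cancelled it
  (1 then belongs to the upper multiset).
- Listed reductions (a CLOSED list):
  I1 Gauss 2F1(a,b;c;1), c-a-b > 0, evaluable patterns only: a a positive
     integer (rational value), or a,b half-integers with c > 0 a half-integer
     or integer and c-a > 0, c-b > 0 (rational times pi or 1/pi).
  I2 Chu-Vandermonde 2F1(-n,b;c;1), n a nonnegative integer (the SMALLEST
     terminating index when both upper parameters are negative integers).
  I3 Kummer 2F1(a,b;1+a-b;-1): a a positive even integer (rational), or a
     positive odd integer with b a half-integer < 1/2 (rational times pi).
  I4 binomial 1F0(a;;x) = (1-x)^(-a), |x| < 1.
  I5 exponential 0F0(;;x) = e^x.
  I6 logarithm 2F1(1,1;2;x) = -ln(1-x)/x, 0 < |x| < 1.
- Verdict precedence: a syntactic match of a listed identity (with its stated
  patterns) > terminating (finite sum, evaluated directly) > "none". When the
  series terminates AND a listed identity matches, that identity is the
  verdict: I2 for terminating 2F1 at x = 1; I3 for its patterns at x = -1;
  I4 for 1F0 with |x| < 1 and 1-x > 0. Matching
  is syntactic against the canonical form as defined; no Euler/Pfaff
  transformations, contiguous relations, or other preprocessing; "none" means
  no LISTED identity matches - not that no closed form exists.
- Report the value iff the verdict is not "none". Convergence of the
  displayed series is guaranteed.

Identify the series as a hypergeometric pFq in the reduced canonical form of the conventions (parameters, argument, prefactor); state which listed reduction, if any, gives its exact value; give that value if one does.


This is \frac{1}{3} * 2F1(-11, \frac{3}{5}; \frac{8}{5}; 1) in reduced canonical form. Verdict: Chu-Vandermonde (I2) applies (terminating 2F1 at x = 1 with n = 11, b = 3/5, c = \frac{8}{5}). Hence: \frac{1220703125}{18022222608}.

The tell: x = 1 and factor the ratio over Q (C = 1/3): negated roots = parameters.
Ratio: r(k) = 1 * (k-11) (k+\frac{3}{5}) / [(k+\frac{8}{5}) (k+1)] - rational; roots negated = parameters, x = 1, C = \frac{1}{3}.


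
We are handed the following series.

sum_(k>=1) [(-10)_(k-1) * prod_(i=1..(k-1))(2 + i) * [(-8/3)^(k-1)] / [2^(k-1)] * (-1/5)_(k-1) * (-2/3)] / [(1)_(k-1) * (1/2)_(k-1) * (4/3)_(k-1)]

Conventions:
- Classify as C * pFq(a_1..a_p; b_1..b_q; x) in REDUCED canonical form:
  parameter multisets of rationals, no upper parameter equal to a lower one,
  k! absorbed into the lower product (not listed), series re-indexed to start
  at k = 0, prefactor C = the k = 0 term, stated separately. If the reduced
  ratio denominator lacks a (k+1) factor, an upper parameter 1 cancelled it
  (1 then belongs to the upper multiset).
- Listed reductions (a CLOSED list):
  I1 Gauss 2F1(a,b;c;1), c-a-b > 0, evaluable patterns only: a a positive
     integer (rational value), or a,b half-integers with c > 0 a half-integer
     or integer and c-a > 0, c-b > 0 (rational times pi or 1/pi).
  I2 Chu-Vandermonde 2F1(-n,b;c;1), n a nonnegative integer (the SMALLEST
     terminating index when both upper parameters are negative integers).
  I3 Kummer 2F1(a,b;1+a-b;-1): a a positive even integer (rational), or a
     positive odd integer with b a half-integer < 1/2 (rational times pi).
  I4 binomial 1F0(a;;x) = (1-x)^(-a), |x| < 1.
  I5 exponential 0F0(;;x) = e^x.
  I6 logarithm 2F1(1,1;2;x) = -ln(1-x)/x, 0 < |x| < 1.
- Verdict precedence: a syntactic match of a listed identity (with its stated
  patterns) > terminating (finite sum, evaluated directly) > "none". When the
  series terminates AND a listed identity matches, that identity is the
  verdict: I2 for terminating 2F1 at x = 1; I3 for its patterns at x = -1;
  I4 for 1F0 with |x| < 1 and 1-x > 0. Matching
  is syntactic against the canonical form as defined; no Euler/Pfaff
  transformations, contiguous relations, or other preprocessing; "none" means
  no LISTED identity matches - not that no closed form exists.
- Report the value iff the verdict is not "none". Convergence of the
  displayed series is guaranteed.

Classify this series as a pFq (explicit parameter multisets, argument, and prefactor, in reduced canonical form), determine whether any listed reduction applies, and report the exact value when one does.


The series (x = -4/3) is 3F2: upper {-10, -1/5, 3}, lower {1/2, 4/3}, prefactor -2/3. Verdict: terminating - upper parameter -10 makes this a finite sum (last index 10), evaluated exactly. Exact value: 1157824978173575840378/308756934814453125.

First insight: x = (-4/3) and the two k-th powers (C = -2/3) combine into one argument.
Adjacent-term ratio: r(k) = (-4/3) * (k-10) (k-1/5) (k+3) / [(k+1/2) (k+4/3) (k+1)] - poly over poly, x = (-4/3) from leading terms; C = -2/3 at k = 0.


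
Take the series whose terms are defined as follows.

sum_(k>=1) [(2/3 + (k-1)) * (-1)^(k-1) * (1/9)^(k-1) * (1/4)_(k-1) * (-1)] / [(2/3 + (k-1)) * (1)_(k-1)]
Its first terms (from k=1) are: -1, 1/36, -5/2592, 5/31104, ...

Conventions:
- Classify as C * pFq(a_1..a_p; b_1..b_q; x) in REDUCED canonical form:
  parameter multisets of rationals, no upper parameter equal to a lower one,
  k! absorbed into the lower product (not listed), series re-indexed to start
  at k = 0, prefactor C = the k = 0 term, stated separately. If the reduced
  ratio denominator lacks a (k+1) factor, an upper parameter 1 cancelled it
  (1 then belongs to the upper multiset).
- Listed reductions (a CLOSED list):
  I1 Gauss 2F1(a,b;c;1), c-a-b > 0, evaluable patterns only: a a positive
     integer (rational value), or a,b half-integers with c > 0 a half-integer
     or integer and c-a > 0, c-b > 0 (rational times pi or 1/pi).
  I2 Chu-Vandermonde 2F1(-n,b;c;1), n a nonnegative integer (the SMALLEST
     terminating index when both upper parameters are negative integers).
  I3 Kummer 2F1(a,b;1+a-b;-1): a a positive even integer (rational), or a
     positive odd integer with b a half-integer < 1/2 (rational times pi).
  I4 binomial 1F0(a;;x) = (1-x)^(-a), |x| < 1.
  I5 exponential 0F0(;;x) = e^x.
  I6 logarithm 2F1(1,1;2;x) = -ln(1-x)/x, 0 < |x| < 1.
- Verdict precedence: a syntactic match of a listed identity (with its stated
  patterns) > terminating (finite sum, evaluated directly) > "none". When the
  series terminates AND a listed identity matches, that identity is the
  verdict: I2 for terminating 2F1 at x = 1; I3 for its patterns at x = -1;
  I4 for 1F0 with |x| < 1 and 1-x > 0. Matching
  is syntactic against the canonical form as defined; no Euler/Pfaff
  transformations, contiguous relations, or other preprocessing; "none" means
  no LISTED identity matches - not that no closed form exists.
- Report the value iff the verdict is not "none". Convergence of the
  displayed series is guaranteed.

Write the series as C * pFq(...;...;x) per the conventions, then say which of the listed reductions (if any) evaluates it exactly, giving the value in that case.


Reduced: x = -1/9, 1F0, upper = {1/4}, lower = {-}, C = -1. Verdict: the I4 binomial reduction matches (the 1F0 binomial series: exponent -1/4, x = -1/9). Exact value: (-1) * (10/9)^(-1/4).

Key step: t_0 being -1, the (-1)^k factor (C = -1) folds into the argument's sign.
Step ratio: r(k) = (-1/9) * (k+1/4) / [(k+1)] - rational in k, leading ratio (-1/9); with t_0 = -1, classification follows.


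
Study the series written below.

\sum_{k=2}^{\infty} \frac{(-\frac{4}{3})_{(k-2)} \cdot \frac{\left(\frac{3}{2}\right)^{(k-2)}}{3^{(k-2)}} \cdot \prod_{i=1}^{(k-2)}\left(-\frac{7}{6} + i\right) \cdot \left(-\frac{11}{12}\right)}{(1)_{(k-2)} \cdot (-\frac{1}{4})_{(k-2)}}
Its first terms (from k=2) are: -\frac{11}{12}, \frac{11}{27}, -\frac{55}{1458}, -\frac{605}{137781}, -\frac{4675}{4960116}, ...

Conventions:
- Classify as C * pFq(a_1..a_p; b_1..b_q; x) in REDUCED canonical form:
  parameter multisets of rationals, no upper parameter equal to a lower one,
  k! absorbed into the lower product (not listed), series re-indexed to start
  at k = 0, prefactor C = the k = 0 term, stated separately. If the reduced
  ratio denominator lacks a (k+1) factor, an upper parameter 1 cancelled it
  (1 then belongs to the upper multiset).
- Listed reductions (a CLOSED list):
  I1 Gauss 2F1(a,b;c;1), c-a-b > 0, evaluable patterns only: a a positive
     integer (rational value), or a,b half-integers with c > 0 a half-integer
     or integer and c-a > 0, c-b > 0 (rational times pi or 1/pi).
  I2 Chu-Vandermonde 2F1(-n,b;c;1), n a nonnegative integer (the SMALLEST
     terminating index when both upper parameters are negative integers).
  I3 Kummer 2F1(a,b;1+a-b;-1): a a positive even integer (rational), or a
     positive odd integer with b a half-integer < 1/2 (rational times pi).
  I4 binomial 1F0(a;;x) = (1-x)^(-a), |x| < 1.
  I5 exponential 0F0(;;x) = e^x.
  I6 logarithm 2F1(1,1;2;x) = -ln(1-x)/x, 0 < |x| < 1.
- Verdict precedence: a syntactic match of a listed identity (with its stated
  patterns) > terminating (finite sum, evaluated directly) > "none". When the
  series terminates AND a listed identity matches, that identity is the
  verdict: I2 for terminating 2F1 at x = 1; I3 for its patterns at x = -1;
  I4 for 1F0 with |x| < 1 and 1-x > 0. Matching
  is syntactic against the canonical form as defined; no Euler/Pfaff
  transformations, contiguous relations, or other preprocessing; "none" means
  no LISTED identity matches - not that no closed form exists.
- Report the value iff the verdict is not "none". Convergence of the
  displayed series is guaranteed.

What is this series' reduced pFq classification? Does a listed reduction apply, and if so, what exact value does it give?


Classification (C = -\frac{11}{12}): 2F1 with upper {-\frac{4}{3}, -\frac{1}{6}}, lower {-\frac{1}{4}}, argument x = \frac{1}{2}. Verdict: none. Every listed pattern misses the 2F1 form at \frac{1}{2}, upper {-\frac{4}{3}, -\frac{1}{6}}.

Structural cue: t_0 = -\frac{11}{12} here, and the two k-th powers (prefactor -11/12) combine into one argument.
Step ratio: r(k) = \frac{1}{2} * (k-\frac{4}{3}) (k-\frac{1}{6}) / [(k-\frac{1}{4}) (k+1)] ; factor over Q: parameters, x = \frac{1}{2}, and C = -\frac{11}{12}.


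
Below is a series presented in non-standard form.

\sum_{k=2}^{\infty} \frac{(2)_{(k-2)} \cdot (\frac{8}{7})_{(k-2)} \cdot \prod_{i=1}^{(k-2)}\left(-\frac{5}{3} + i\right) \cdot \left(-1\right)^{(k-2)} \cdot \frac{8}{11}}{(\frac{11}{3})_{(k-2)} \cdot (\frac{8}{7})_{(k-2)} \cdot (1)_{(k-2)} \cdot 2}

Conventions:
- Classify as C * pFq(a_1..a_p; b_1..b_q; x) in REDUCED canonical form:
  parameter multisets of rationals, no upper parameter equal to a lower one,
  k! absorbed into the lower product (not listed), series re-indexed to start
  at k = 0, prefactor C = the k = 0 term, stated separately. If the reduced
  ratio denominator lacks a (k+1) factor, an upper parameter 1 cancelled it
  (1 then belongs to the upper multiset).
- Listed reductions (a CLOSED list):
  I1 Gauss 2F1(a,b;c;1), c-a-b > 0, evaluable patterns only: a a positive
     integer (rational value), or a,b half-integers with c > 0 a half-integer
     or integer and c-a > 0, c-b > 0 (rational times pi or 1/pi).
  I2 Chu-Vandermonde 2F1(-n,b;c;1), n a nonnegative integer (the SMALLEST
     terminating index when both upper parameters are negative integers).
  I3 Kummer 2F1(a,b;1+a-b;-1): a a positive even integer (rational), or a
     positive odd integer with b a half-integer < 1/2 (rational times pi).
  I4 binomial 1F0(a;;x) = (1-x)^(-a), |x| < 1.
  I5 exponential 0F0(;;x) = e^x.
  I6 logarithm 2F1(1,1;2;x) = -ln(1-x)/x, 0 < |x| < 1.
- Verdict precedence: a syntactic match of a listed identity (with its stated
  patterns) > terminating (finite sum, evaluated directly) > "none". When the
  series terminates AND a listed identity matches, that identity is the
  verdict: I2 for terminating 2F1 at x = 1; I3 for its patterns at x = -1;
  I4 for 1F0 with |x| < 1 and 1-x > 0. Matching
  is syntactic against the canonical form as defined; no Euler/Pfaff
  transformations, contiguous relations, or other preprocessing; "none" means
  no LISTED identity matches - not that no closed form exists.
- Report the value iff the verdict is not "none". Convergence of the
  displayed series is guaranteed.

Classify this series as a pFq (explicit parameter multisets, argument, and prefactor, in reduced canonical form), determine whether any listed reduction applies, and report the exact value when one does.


Prefactor \frac{4}{11}, argument -1: 2F1 with upper {-\frac{2}{3}, 2} over lower {\frac{11}{3}}. Verdict: Kummer's theorem (I3) matches (x = -1; c = \frac{11}{3} equals 1+a-b for upper {-\frac{2}{3}, 2}: listed pattern). Exact value: \frac{16}{33}.

Structural cue: t_0 = \frac{4}{11} here, and the constant factors (C = 4/11, x = -1) combine into one prefactor.
Adjacent-term ratio: r(k) = -1 * (k-\frac{2}{3}) (k+2) / [(k+\frac{11}{3}) (k+1)] - rational in k. x = -1; t_0 = \frac{4}{11}; negate the roots.


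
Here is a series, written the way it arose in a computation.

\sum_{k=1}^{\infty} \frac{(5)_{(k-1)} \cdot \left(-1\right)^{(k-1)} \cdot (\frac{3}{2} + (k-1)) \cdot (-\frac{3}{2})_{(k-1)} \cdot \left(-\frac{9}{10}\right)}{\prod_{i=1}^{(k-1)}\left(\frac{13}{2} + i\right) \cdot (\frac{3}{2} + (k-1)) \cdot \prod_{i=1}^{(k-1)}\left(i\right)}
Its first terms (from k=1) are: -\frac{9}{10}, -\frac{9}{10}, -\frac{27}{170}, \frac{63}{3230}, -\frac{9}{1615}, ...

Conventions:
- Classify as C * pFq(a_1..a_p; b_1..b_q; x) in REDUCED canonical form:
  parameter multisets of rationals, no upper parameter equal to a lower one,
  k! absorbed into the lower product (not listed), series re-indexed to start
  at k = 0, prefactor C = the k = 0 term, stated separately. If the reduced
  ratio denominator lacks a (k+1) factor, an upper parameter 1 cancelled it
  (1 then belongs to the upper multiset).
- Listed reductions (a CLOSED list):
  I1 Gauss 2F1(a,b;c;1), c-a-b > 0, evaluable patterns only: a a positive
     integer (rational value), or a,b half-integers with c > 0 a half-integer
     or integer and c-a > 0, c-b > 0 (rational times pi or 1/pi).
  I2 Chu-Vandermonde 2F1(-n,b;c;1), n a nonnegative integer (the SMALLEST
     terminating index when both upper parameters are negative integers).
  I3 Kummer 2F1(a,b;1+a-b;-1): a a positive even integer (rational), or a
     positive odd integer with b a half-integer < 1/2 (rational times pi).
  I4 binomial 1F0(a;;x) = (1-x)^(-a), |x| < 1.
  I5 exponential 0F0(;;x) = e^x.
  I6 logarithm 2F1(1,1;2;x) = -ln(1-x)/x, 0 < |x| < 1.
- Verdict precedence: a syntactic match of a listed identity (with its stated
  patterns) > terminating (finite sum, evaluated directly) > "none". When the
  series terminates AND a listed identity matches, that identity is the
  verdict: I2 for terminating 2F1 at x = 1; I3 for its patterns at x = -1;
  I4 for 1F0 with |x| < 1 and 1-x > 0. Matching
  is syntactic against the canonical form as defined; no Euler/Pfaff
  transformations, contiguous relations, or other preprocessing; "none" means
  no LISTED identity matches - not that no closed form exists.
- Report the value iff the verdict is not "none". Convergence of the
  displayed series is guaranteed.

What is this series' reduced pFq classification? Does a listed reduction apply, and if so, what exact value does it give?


At argument -1: a 2F1 with upper {-\frac{3}{2}, 5}, lower {\frac{15}{2}}, scaled by C = -\frac{9}{10}. Verdict at x = -1: Kummer's theorem (I3) matches (x = -1; c = \frac{15}{2} equals 1+a-b for upper {-\frac{3}{2}, 5}: listed pattern). Its exact value is \left(-\frac{81081}{131072}\right) \cdot \pi.

First insight: from the first term -\frac{9}{10}: the product of the first k integers (prefactor -9/10) is k!.
Step ratio: r(k) = -1 * (k-\frac{3}{2}) (k+5) / [(k+\frac{15}{2}) (k+1)] - rational in k. x = -1; t_0 = -\frac{9}{10}; negate the roots.


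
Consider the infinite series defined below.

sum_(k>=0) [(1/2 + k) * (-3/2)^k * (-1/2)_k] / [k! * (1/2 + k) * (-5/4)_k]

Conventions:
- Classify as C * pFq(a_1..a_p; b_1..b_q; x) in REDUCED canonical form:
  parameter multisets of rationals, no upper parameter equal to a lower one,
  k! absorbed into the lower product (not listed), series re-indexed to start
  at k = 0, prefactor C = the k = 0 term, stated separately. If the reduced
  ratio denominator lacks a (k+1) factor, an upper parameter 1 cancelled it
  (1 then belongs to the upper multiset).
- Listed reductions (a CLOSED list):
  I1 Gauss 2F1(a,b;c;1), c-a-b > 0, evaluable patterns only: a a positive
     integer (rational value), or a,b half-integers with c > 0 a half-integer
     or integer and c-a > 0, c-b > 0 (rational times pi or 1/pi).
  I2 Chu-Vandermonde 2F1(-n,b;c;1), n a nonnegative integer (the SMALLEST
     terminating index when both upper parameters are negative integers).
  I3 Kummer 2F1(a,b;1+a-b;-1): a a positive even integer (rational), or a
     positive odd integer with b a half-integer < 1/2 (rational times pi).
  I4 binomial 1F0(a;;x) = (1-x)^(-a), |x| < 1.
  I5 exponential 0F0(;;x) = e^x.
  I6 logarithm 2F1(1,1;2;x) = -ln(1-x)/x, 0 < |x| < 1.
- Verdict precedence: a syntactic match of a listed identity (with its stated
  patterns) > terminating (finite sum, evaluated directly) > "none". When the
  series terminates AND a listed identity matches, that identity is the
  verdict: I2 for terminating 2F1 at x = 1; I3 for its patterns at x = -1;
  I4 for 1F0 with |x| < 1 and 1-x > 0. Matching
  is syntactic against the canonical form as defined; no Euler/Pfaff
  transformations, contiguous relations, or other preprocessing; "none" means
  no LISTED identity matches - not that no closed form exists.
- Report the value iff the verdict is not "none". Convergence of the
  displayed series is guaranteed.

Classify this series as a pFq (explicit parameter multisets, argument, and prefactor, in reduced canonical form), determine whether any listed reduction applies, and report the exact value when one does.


x = -3/2 here; the reduced form reads 1F1, upper {-1/2}, lower {-5/4}, C = 1. Verdict: none - at argument -3/2 the multisets {-1/2} ; {-5/4} match no listed identity.

Key observation: t_0 = 1 here, and striking the common factor k + 1/2 reduces the term (C = 1, x = -3/2).
Term ratio: r(k) = (-3/2) * (k-1/2) / [(k-5/4) (k+1)] ; factor over Q: parameters, x = (-3/2), and C = 1.


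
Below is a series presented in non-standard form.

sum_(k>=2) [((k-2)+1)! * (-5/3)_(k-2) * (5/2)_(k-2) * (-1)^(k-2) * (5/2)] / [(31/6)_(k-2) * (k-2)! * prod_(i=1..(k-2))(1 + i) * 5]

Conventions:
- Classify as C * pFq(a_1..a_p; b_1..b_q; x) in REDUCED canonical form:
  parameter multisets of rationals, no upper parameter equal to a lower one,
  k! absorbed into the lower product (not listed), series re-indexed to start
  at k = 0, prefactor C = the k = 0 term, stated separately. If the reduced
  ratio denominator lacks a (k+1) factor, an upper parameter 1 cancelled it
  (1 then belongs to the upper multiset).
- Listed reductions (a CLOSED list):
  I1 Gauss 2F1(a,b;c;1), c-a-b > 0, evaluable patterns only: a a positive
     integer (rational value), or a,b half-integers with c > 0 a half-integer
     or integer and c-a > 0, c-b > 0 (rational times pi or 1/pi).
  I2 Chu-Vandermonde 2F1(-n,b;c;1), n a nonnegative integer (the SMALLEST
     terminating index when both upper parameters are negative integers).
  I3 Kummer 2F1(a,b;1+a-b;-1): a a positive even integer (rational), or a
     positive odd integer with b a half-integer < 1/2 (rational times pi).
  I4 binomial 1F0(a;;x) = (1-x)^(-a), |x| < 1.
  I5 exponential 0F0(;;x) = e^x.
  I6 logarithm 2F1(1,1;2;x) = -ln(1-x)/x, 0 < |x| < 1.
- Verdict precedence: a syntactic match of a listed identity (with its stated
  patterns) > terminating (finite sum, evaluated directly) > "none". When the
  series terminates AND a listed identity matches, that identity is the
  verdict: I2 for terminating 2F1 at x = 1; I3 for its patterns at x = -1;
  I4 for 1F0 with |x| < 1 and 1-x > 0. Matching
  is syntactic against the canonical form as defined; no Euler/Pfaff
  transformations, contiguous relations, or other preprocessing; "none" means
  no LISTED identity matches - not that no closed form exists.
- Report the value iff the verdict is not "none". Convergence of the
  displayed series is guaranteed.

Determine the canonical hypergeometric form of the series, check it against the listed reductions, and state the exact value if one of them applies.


Key step: with t_0 = 1/2, the lower running product (C = 1/2) is a rising factorial.
Step ratio: r(k) = (-1) * (k-5/3) (k+5/2) / [(k+31/6) (k+1)] - poly over poly, x = (-1) from leading terms; C = 1/2 at k = 0.

Canonical form: C = 1/2 times 2F1 with upper {-5/3, 5/2}, lower {31/6}, x = -1. Verdict: none - at argument -1 the multisets {-5/3, 5/2} ; {31/6} match no listed identity.


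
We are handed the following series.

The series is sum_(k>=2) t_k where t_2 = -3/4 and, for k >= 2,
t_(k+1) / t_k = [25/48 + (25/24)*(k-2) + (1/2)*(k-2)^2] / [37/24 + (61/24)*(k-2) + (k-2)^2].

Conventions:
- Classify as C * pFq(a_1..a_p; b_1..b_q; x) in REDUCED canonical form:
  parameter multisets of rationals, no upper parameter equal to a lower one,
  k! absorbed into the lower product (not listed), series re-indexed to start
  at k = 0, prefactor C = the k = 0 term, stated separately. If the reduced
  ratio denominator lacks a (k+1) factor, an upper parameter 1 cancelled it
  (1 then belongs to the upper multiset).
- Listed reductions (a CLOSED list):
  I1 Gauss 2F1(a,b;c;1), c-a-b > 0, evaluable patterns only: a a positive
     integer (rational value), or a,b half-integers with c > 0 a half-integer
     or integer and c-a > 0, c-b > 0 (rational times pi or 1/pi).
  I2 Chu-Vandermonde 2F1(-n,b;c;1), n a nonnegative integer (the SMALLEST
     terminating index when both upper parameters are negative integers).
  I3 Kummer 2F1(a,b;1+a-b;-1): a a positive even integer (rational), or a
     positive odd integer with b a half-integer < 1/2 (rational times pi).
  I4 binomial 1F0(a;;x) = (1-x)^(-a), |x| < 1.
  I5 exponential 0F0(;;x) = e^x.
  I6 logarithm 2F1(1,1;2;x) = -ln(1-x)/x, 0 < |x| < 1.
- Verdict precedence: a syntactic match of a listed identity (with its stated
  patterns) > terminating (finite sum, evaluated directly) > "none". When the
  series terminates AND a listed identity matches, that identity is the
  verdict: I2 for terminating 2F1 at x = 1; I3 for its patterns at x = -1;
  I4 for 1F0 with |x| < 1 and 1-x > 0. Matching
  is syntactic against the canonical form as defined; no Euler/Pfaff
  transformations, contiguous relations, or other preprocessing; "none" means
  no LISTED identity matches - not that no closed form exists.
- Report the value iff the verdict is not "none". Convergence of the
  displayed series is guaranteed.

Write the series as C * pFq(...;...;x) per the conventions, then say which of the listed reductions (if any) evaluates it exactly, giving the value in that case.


This is -3/4 * 2F1(5/6, 5/4; 37/24; 1/2) in reduced canonical form. Verdict: none here - no I1-I6 shape fits x = 1/2 with lower {37/24}.

The tell: from the first term -3/4: factor the ratio over Q (C = -3/4, x = 1/2): negated roots = parameters.
Term ratio: r(k) = (1/2) * (k+5/6) (k+5/4) / [(k+37/24) (k+1)] - rational; roots negated = parameters, x = (1/2), C = -3/4.


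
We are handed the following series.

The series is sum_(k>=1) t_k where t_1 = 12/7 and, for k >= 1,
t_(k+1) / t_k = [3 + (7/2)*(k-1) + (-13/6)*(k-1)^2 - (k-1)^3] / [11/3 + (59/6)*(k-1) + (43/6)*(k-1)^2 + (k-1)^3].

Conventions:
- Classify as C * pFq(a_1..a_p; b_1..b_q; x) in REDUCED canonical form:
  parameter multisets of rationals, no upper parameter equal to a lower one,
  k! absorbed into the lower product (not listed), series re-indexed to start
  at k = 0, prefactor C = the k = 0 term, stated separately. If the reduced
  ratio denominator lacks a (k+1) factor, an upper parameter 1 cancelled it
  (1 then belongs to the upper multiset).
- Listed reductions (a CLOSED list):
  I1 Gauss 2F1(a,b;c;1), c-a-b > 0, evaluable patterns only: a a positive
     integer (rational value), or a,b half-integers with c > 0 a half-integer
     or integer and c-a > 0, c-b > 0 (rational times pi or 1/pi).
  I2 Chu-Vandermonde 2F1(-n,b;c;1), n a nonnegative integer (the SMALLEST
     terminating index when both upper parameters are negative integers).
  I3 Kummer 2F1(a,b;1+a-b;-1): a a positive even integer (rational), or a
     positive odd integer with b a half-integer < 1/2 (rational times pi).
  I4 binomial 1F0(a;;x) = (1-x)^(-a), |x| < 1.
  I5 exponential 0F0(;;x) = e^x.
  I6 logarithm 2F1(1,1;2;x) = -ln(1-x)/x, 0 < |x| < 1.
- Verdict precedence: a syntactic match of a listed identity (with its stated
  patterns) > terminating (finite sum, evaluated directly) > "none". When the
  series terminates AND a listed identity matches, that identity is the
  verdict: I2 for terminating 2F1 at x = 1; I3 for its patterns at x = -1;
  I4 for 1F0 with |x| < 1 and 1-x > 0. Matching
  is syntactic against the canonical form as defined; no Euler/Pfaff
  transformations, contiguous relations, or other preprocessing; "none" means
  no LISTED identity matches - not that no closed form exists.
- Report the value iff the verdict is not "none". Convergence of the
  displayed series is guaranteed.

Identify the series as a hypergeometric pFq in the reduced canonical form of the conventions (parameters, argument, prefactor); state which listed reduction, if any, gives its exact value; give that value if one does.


At argument -1: a 2F1 with upper {-3/2, 3}, lower {11/2}, scaled by C = 12/7. Verdict: Kummer (I3) fires (x = -1; c = 11/2 equals 1+a-b for upper {-3/2, 3}: listed pattern). Sum: (135/128) * pi.

Structural cue: from the first term 12/7: the parameter 2/3 appears in both the upper and lower lists and cancels.
Ratio: r(k) = (-1) * (k-3/2) (k+3) / [(k+11/2) (k+1)] - rational in k. x = (-1); t_0 = 12/7; negate the roots.
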